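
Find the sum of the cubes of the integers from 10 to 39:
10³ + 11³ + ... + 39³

Use ∑_{k=1}^{n} k³ = [n(n+1)/2]², then subtract the first 9 terms.
∑_{k=1}^{39} k³ = [39×40/2]² = 780² = 608400
∑_{k=1}^{9} k³ = [9×10/2]² = 45² = 2025
∑_{k=10}^{39} k³ = 608400 - 2025 = 606375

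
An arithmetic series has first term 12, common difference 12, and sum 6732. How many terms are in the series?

Using S = n/2 × [2a + (n-1)d]
6732 = n/2 × [2(12) + (n-1)(12)]
6732 = n/2 × [24 + 12n - 12]
13464 = n × [12 + 12n]
12n² + (12)n - 13464 = 0
Discriminant: Δ = (12)² - 4(12)(-13464) = 144 + 646272 = 646416
√Δ = 804
n = [-(12) + √Δ] / (2·12) = (-12 + 804) / 24 = 792 / 24 = 33
(The negative root is discarded since n must be a positive integer.)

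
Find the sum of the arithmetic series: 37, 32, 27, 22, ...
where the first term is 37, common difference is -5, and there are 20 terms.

Sₙ = n/2 × (first + last)
Last term = a + (n-1)d = 37 + (20-1)×(-5) = -58
S_20 = 20/2 × (37 + (-58))
S_20 = 20/2 × (-21) = -210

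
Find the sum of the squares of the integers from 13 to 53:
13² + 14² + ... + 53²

Use ∑_{k=1}^{n} k² = n(n+1)(2n+1)/6, then subtract the first 12 terms.
∑_{k=1}^{53} k² = 53×54×107/6 = 51039
∑_{k=1}^{12} k² = 12×13×25/6 = 650
∑_{k=13}^{53} k² = 51039 - 650 = 50389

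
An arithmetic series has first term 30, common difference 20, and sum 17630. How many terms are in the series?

Using S = n/2 × [2a + (n-1)d]
17630 = n/2 × [2(30) + (n-1)(20)]
17630 = n/2 × [60 + 20n - 20]
35260 = n × [40 + 20n]
20n² + (40)n - 35260 = 0
Discriminant: Δ = (40)² - 4(20)(-35260) = 1600 + 2820800 = 2822400
√Δ = 1680
n = [-(40) + √Δ] / (2·20) = (-40 + 1680) / 40 = 1640 / 40 = 41
(The negative root is discarded since n must be a positive integer.)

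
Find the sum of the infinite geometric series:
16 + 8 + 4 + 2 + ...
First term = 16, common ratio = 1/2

For |r| < 1, S = a / (1 - r)
S = 16 / (1 - (1/2))
S = 16 / (1/2)
S = 32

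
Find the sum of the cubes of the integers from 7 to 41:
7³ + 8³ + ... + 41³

Use ∑_{k=1}^{n} k³ = [n(n+1)/2]², then subtract the first 6 terms.
∑_{k=1}^{41} k³ = [41×42/2]² = 861² = 741321
∑_{k=1}^{6} k³ = [6×7/2]² = 21² = 441
∑_{k=7}^{41} k³ = 741321 - 441 = 740880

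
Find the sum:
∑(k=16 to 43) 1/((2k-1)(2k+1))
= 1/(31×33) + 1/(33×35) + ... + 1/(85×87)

Partial fractions: 1/((2k-1)(2k+1)) = (1/2)[1/(2k-1) - 1/(2k+1)]
The series telescopes:
= (1/2)[1/31 - 1/87]
= 28/2697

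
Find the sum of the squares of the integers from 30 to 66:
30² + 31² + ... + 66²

Use ∑_{k=1}^{n} k² = n(n+1)(2n+1)/6, then subtract the first 29 terms.
∑_{k=1}^{66} k² = 66×67×133/6 = 98021
∑_{k=1}^{29} k² = 29×30×59/6 = 8555
∑_{k=30}^{66} k² = 98021 - 8555 = 89466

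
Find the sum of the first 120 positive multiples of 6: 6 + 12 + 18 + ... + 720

Factor out 6: = 6(1 + 2 + ... + 120) = 6 × n(n+1)/2
= 6 × 120×121/2
= 6 × 7260
= 43560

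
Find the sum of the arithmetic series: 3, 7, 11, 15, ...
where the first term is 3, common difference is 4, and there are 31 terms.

Sₙ = n/2 × (first + last)
Last term = a + (n-1)d = 3 + (31-1)×4 = 123
S_31 = 31/2 × (3 + 123)
S_31 = 31/2 × 126 = 1953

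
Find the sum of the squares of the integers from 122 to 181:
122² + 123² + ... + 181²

Use ∑_{k=1}^{n} k² = n(n+1)(2n+1)/6, then subtract the first 121 terms.
∑_{k=1}^{181} k² = 181×182×363/6 = 1992991
∑_{k=1}^{121} k² = 121×122×243/6 = 597861
∑_{k=122}^{181} k² = 1992991 - 597861 = 1395130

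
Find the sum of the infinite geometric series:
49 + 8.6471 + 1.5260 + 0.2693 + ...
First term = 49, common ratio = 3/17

For |r| < 1, S = a / (1 - r)
S = 49 / (1 - (3/17))
S = 49 / (14/17)
S = 119/2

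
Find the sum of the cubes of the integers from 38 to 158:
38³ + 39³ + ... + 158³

Use ∑_{k=1}^{n} k³ = [n(n+1)/2]², then subtract the first 37 terms.
∑_{k=1}^{158} k³ = [158×159/2]² = 12561² = 157778721
∑_{k=1}^{37} k³ = [37×38/2]² = 703² = 494209
∑_{k=38}^{158} k³ = 157778721 - 494209 = 157284512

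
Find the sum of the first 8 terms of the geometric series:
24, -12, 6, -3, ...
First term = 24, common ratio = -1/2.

Sₙ = a(1 - rⁿ) / (1 - r)
S_8 = 24(1 - (-1/2)^8) / (1 - (-1/2))
S_8 = 24(1 - (1/256)) / (3/2)
S_8 = 255/16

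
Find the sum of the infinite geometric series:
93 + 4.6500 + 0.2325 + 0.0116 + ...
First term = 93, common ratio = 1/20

For |r| < 1, S = a / (1 - r)
S = 93 / (1 - (1/20))
S = 93 / (19/20)
S = 1860/19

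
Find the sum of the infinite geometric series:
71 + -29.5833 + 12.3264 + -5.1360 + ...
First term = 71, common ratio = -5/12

For |r| < 1, S = a / (1 - r)
S = 71 / (1 - (-5/12))
S = 71 / (17/12)
S = 852/17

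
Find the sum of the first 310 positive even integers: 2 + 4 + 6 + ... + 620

Sum of first n even numbers = n(n+1)
= 310×311
= 96410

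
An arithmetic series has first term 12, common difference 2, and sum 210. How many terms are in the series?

Using S = n/2 × [2a + (n-1)d]
210 = n/2 × [2(12) + (n-1)(2)]
210 = n/2 × [24 + 2n - 2]
420 = n × [22 + 2n]
2n² + (22)n - 420 = 0
Discriminant: Δ = (22)² - 4(2)(-420) = 484 + 3360 = 3844
√Δ = 62
n = [-(22) + √Δ] / (2·2) = (-22 + 62) / 4 = 40 / 4 = 10
(The negative root is discarded since n must be a positive integer.)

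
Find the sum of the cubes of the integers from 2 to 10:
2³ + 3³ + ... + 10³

Use ∑_{k=1}^{n} k³ = [n(n+1)/2]², then subtract the first 1 terms.
∑_{k=1}^{10} k³ = [10×11/2]² = 55² = 3025
∑_{k=1}^{1} k³ = [1×2/2]² = 1² = 1
∑_{k=2}^{10} k³ = 3025 - 1 = 3024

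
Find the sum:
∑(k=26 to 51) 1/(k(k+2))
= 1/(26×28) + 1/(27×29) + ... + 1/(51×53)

Partial fractions: 1/(k(k+2)) = (1/2)[1/k - 1/(k+2)]
Telescoping leaves the first two and last two terms:
= (1/2)[1/26 + 1/27 - 1/52 - 1/53]
= 2783/148824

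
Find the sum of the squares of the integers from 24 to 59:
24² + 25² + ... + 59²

Use ∑_{k=1}^{n} k² = n(n+1)(2n+1)/6, then subtract the first 23 terms.
∑_{k=1}^{59} k² = 59×60×119/6 = 70210
∑_{k=1}^{23} k² = 23×24×47/6 = 4324
∑_{k=24}^{59} k² = 70210 - 4324 = 65886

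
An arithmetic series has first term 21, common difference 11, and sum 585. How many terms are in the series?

Using S = n/2 × [2a + (n-1)d]
585 = n/2 × [2(21) + (n-1)(11)]
585 = n/2 × [42 + 11n - 11]
1170 = n × [31 + 11n]
11n² + (31)n - 1170 = 0
Discriminant: Δ = (31)² - 4(11)(-1170) = 961 + 51480 = 52441
√Δ = 229
n = [-(31) + √Δ] / (2·11) = (-31 + 229) / 22 = 198 / 22 = 9
(The negative root is discarded since n must be a positive integer.)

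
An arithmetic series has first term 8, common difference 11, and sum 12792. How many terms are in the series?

Using S = n/2 × [2a + (n-1)d]
12792 = n/2 × [2(8) + (n-1)(11)]
12792 = n/2 × [16 + 11n - 11]
25584 = n × [5 + 11n]
11n² + (5)n - 25584 = 0
Discriminant: Δ = (5)² - 4(11)(-25584) = 25 + 1125696 = 1125721
√Δ = 1061
n = [-(5) + √Δ] / (2·11) = (-5 + 1061) / 22 = 1056 / 22 = 48
(The negative root is discarded since n must be a positive integer.)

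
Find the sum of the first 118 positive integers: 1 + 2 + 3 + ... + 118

Formula: ∑k = n(n+1)/2
= 118×119/2
= 14042/2
= 7021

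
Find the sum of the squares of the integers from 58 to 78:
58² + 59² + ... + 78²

Use ∑_{k=1}^{n} k² = n(n+1)(2n+1)/6, then subtract the first 57 terms.
∑_{k=1}^{78} k² = 78×79×157/6 = 161239
∑_{k=1}^{57} k² = 57×58×115/6 = 63365
∑_{k=58}^{78} k² = 161239 - 63365 = 97874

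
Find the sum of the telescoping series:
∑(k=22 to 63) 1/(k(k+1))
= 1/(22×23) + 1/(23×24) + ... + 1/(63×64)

Partial fractions: 1/(k(k+1)) = 1/k - 1/(k+1)
The series telescopes:
= (1/22 - 1/23) + (1/23 - 1/24) + ... + (1/63 - 1/64)
= 1/22 - 1/64
= 21/704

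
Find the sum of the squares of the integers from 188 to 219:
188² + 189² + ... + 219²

Use ∑_{k=1}^{n} k² = n(n+1)(2n+1)/6, then subtract the first 187 terms.
∑_{k=1}^{219} k² = 219×220×439/6 = 3525170
∑_{k=1}^{187} k² = 187×188×375/6 = 2197250
∑_{k=188}^{219} k² = 3525170 - 2197250 = 1327920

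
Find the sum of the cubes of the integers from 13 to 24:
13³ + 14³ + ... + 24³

Use ∑_{k=1}^{n} k³ = [n(n+1)/2]², then subtract the first 12 terms.
∑_{k=1}^{24} k³ = [24×25/2]² = 300² = 90000
∑_{k=1}^{12} k³ = [12×13/2]² = 78² = 6084
∑_{k=13}^{24} k³ = 90000 - 6084 = 83916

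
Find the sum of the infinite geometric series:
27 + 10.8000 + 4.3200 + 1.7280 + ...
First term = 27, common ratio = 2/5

For |r| < 1, S = a / (1 - r)
S = 27 / (1 - (2/5))
S = 27 / (3/5)
S = 45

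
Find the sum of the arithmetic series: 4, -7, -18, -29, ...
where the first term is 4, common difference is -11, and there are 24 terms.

Sₙ = n/2 × (first + last)
Last term = a + (n-1)d = 4 + (24-1)×(-11) = -249
S_24 = 24/2 × (4 + (-249))
S_24 = 24/2 × (-245) = -2940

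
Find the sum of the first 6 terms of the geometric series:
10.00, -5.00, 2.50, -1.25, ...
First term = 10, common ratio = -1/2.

Sₙ = a(1 - rⁿ) / (1 - r)
S_6 = 10(1 - (-1/2)^6) / (1 - (-1/2))
S_6 = 10(1 - (1/64)) / (3/2)
S_6 = 105/16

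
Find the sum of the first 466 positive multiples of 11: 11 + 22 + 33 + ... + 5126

Factor out 11: = 11(1 + 2 + ... + 466) = 11 × n(n+1)/2
= 11 × 466×467/2
= 11 × 108811
= 1196921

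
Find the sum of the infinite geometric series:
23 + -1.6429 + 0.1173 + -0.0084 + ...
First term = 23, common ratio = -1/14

For |r| < 1, S = a / (1 - r)
S = 23 / (1 - (-1/14))
S = 23 / (15/14)
S = 322/15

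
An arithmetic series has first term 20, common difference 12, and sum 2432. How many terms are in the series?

Using S = n/2 × [2a + (n-1)d]
2432 = n/2 × [2(20) + (n-1)(12)]
2432 = n/2 × [40 + 12n - 12]
4864 = n × [28 + 12n]
12n² + (28)n - 4864 = 0
Discriminant: Δ = (28)² - 4(12)(-4864) = 784 + 233472 = 234256
√Δ = 484
n = [-(28) + √Δ] / (2·12) = (-28 + 484) / 24 = 456 / 24 = 19
(The negative root is discarded since n must be a positive integer.)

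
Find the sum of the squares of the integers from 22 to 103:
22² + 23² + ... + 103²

Use ∑_{k=1}^{n} k² = n(n+1)(2n+1)/6, then subtract the first 21 terms.
∑_{k=1}^{103} k² = 103×104×207/6 = 369564
∑_{k=1}^{21} k² = 21×22×43/6 = 3311
∑_{k=22}^{103} k² = 369564 - 3311 = 366253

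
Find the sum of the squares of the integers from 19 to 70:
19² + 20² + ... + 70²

Use ∑_{k=1}^{n} k² = n(n+1)(2n+1)/6, then subtract the first 18 terms.
∑_{k=1}^{70} k² = 70×71×141/6 = 116795
∑_{k=1}^{18} k² = 18×19×37/6 = 2109
∑_{k=19}^{70} k² = 116795 - 2109 = 114686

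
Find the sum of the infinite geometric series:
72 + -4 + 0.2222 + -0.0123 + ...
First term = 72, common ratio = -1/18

For |r| < 1, S = a / (1 - r)
S = 72 / (1 - (-1/18))
S = 72 / (19/18)
S = 1296/19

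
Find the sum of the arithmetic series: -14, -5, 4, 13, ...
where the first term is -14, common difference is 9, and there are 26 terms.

Sₙ = n/2 × (first + last)
Last term = a + (n-1)d = -14 + (26-1)×9 = 211
S_26 = 26/2 × (-14 + 211)
S_26 = 26/2 × 197 = 2561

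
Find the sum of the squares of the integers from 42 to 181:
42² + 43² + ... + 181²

Use ∑_{k=1}^{n} k² = n(n+1)(2n+1)/6, then subtract the first 41 terms.
∑_{k=1}^{181} k² = 181×182×363/6 = 1992991
∑_{k=1}^{41} k² = 41×42×83/6 = 23821
∑_{k=42}^{181} k² = 1992991 - 23821 = 1969170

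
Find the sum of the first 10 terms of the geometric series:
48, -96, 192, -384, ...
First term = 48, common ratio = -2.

Sₙ = a(1 - rⁿ) / (1 - r)
S_10 = 48(1 - (-2)^10) / (1 - (-2))
S_10 = 48(1 - 1024) / (3)
S_10 = -16368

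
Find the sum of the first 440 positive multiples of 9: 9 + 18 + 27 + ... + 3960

Factor out 9: = 9(1 + 2 + ... + 440) = 9 × n(n+1)/2
= 9 × 440×441/2
= 9 × 97020
= 873180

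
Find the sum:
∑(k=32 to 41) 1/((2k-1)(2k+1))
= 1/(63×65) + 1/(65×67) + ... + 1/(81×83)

Partial fractions: 1/((2k-1)(2k+1)) = (1/2)[1/(2k-1) - 1/(2k+1)]
The series telescopes:
= (1/2)[1/63 - 1/83]
= 10/5229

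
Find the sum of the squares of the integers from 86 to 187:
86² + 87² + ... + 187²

Use ∑_{k=1}^{n} k² = n(n+1)(2n+1)/6, then subtract the first 85 terms.
∑_{k=1}^{187} k² = 187×188×375/6 = 2197250
∑_{k=1}^{85} k² = 85×86×171/6 = 208335
∑_{k=86}^{187} k² = 2197250 - 208335 = 1988915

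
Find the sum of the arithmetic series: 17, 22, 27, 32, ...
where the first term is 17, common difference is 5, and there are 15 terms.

Sₙ = n/2 × (first + last)
Last term = a + (n-1)d = 17 + (15-1)×5 = 87
S_15 = 15/2 × (17 + 87)
S_15 = 15/2 × 104 = 780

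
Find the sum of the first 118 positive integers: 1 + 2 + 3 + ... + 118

Formula: ∑k = n(n+1)/2
= 118×119/2
= 14042/2
= 7021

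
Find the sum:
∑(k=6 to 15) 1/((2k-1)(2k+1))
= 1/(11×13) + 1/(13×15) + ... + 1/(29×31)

Partial fractions: 1/((2k-1)(2k+1)) = (1/2)[1/(2k-1) - 1/(2k+1)]
The series telescopes:
= (1/2)[1/11 - 1/31]
= 10/341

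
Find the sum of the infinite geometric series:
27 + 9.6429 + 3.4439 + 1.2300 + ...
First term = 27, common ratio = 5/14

For |r| < 1, S = a / (1 - r)
S = 27 / (1 - (5/14))
S = 27 / (9/14)
S = 42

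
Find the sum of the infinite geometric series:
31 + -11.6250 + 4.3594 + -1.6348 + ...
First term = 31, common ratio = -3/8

For |r| < 1, S = a / (1 - r)
S = 31 / (1 - (-3/8))
S = 31 / (11/8)
S = 248/11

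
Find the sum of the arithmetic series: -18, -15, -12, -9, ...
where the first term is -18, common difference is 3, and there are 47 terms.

Sₙ = n/2 × (first + last)
Last term = a + (n-1)d = -18 + (47-1)×3 = 120
S_47 = 47/2 × (-18 + 120)
S_47 = 47/2 × 102 = 2397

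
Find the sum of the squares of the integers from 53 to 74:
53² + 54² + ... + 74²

Use ∑_{k=1}^{n} k² = n(n+1)(2n+1)/6, then subtract the first 52 terms.
∑_{k=1}^{74} k² = 74×75×149/6 = 137825
∑_{k=1}^{52} k² = 52×53×105/6 = 48230
∑_{k=53}^{74} k² = 137825 - 48230 = 89595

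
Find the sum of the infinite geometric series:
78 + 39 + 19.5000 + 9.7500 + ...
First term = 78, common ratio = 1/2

For |r| < 1, S = a / (1 - r)
S = 78 / (1 - (1/2))
S = 78 / (1/2)
S = 156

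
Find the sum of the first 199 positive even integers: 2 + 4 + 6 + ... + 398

Sum of first n even numbers = n(n+1)
= 199×200
= 39800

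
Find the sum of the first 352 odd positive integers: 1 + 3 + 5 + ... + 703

Sum of first n odd numbers = n²
= 352²
= 123904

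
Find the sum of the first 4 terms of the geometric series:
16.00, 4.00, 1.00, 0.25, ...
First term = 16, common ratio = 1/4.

Sₙ = a(1 - rⁿ) / (1 - r)
S_4 = 16(1 - (1/4)^4) / (1 - (1/4))
S_4 = 16(1 - (1/256)) / (3/4)
S_4 = 85/4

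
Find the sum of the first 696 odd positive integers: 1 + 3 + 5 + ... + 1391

Sum of first n odd numbers = n²
= 696²
= 484416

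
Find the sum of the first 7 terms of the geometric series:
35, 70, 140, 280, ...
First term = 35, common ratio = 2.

Sₙ = a(1 - rⁿ) / (1 - r)
S_7 = 35(1 - 2^7) / (1 - 2)
S_7 = 35(1 - 128) / (-1)
S_7 = 4445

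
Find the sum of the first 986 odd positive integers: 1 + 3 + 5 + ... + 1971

Sum of first n odd numbers = n²
= 986²
= 972196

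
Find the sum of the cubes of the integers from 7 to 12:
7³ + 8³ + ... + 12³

Use ∑_{k=1}^{n} k³ = [n(n+1)/2]², then subtract the first 6 terms.
∑_{k=1}^{12} k³ = [12×13/2]² = 78² = 6084
∑_{k=1}^{6} k³ = [6×7/2]² = 21² = 441
∑_{k=7}^{12} k³ = 6084 - 441 = 5643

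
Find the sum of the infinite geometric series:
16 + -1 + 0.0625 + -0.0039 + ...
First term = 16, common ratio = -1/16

For |r| < 1, S = a / (1 - r)
S = 16 / (1 - (-1/16))
S = 16 / (17/16)
S = 256/17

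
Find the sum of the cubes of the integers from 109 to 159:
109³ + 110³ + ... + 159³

Use ∑_{k=1}^{n} k³ = [n(n+1)/2]², then subtract the first 108 terms.
∑_{k=1}^{159} k³ = [159×160/2]² = 12720² = 161798400
∑_{k=1}^{108} k³ = [108×109/2]² = 5886² = 34644996
∑_{k=109}^{159} k³ = 161798400 - 34644996 = 127153404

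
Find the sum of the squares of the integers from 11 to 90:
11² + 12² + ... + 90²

Use ∑_{k=1}^{n} k² = n(n+1)(2n+1)/6, then subtract the first 10 terms.
∑_{k=1}^{90} k² = 90×91×181/6 = 247065
∑_{k=1}^{10} k² = 10×11×21/6 = 385
∑_{k=11}^{90} k² = 247065 - 385 = 246680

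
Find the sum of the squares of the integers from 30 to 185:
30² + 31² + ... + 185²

Use ∑_{k=1}^{n} k² = n(n+1)(2n+1)/6, then subtract the first 29 terms.
∑_{k=1}^{185} k² = 185×186×371/6 = 2127685
∑_{k=1}^{29} k² = 29×30×59/6 = 8555
∑_{k=30}^{185} k² = 2127685 - 8555 = 2119130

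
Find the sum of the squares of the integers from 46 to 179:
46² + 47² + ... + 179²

Use ∑_{k=1}^{n} k² = n(n+1)(2n+1)/6, then subtract the first 45 terms.
∑_{k=1}^{179} k² = 179×180×359/6 = 1927830
∑_{k=1}^{45} k² = 45×46×91/6 = 31395
∑_{k=46}^{179} k² = 1927830 - 31395 = 1896435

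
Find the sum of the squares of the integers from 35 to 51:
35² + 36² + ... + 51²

Use ∑_{k=1}^{n} k² = n(n+1)(2n+1)/6, then subtract the first 34 terms.
∑_{k=1}^{51} k² = 51×52×103/6 = 45526
∑_{k=1}^{34} k² = 34×35×69/6 = 13685
∑_{k=35}^{51} k² = 45526 - 13685 = 31841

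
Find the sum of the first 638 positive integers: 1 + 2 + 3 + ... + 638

Formula: ∑k = n(n+1)/2
= 638×639/2
= 407682/2
= 203841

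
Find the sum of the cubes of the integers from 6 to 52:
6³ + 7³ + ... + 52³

Use ∑_{k=1}^{n} k³ = [n(n+1)/2]², then subtract the first 5 terms.
∑_{k=1}^{52} k³ = [52×53/2]² = 1378² = 1898884
∑_{k=1}^{5} k³ = [5×6/2]² = 15² = 225
∑_{k=6}^{52} k³ = 1898884 - 225 = 1898659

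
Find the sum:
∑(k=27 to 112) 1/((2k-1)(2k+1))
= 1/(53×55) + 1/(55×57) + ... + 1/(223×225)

Partial fractions: 1/((2k-1)(2k+1)) = (1/2)[1/(2k-1) - 1/(2k+1)]
The series telescopes:
= (1/2)[1/53 - 1/225]
= 86/11925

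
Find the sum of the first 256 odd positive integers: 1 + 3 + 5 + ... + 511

Sum of first n odd numbers = n²
= 256²
= 65536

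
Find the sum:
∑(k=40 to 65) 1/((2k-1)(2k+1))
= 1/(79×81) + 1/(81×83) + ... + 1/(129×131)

Partial fractions: 1/((2k-1)(2k+1)) = (1/2)[1/(2k-1) - 1/(2k+1)]
The series telescopes:
= (1/2)[1/79 - 1/131]
= 26/10349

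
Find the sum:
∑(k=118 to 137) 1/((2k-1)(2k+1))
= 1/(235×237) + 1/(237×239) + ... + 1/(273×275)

Partial fractions: 1/((2k-1)(2k+1)) = (1/2)[1/(2k-1) - 1/(2k+1)]
The series telescopes:
= (1/2)[1/235 - 1/275]
= 4/12925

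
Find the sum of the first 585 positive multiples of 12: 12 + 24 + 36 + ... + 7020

Factor out 12: = 12(1 + 2 + ... + 585) = 12 × n(n+1)/2
= 12 × 585×586/2
= 12 × 171405
= 2056860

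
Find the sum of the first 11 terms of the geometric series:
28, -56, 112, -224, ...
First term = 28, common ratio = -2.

Sₙ = a(1 - rⁿ) / (1 - r)
S_11 = 28(1 - (-2)^11) / (1 - (-2))
S_11 = 28(1 - (-2048)) / (3)
S_11 = 19124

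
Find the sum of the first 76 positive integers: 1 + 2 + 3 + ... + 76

Formula: ∑k = n(n+1)/2
= 76×77/2
= 5852/2
= 2926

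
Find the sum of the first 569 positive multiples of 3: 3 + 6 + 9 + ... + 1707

Factor out 3: = 3(1 + 2 + ... + 569) = 3 × n(n+1)/2
= 3 × 569×570/2
= 3 × 162165
= 486495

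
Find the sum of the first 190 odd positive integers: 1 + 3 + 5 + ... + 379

Sum of first n odd numbers = n²
= 190²
= 36100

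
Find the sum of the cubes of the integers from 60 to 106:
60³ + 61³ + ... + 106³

Use ∑_{k=1}^{n} k³ = [n(n+1)/2]², then subtract the first 59 terms.
∑_{k=1}^{106} k³ = [106×107/2]² = 5671² = 32160241
∑_{k=1}^{59} k³ = [59×60/2]² = 1770² = 3132900
∑_{k=60}^{106} k³ = 32160241 - 3132900 = 29027341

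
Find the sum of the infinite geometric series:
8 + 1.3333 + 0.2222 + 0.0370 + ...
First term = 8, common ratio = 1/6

For |r| < 1, S = a / (1 - r)
S = 8 / (1 - (1/6))
S = 8 / (5/6)
S = 48/5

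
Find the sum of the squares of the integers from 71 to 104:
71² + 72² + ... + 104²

Use ∑_{k=1}^{n} k² = n(n+1)(2n+1)/6, then subtract the first 70 terms.
∑_{k=1}^{104} k² = 104×105×209/6 = 380380
∑_{k=1}^{70} k² = 70×71×141/6 = 116795
∑_{k=71}^{104} k² = 380380 - 116795 = 263585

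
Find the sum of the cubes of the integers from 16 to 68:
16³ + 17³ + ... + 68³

Use ∑_{k=1}^{n} k³ = [n(n+1)/2]², then subtract the first 15 terms.
∑_{k=1}^{68} k³ = [68×69/2]² = 2346² = 5503716
∑_{k=1}^{15} k³ = [15×16/2]² = 120² = 14400
∑_{k=16}^{68} k³ = 5503716 - 14400 = 5489316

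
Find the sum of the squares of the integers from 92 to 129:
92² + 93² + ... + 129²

Use ∑_{k=1}^{n} k² = n(n+1)(2n+1)/6, then subtract the first 91 terms.
∑_{k=1}^{129} k² = 129×130×259/6 = 723905
∑_{k=1}^{91} k² = 91×92×183/6 = 255346
∑_{k=92}^{129} k² = 723905 - 255346 = 468559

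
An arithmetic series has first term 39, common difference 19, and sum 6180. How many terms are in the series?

Using S = n/2 × [2a + (n-1)d]
6180 = n/2 × [2(39) + (n-1)(19)]
6180 = n/2 × [78 + 19n - 19]
12360 = n × [59 + 19n]
19n² + (59)n - 12360 = 0
Discriminant: Δ = (59)² - 4(19)(-12360) = 3481 + 939360 = 942841
√Δ = 971
n = [-(59) + √Δ] / (2·19) = (-59 + 971) / 38 = 912 / 38 = 24
(The negative root is discarded since n must be a positive integer.)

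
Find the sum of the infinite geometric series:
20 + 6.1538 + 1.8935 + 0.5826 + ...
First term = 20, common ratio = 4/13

For |r| < 1, S = a / (1 - r)
S = 20 / (1 - (4/13))
S = 20 / (9/13)
S = 260/9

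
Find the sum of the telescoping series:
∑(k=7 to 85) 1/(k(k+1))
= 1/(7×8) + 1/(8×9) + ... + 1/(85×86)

Partial fractions: 1/(k(k+1)) = 1/k - 1/(k+1)
The series telescopes:
= (1/7 - 1/8) + (1/8 - 1/9) + ... + (1/85 - 1/86)
= 1/7 - 1/86
= 79/602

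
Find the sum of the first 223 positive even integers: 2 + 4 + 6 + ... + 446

Sum of first n even numbers = n(n+1)
= 223×224
= 49952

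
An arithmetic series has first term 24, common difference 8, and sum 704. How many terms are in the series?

Using S = n/2 × [2a + (n-1)d]
704 = n/2 × [2(24) + (n-1)(8)]
704 = n/2 × [48 + 8n - 8]
1408 = n × [40 + 8n]
8n² + (40)n - 1408 = 0
Discriminant: Δ = (40)² - 4(8)(-1408) = 1600 + 45056 = 46656
√Δ = 216
n = [-(40) + √Δ] / (2·8) = (-40 + 216) / 16 = 176 / 16 = 11
(The negative root is discarded since n must be a positive integer.)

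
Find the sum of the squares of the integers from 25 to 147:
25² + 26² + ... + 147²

Use ∑_{k=1}^{n} k² = n(n+1)(2n+1)/6, then subtract the first 24 terms.
∑_{k=1}^{147} k² = 147×148×295/6 = 1069670
∑_{k=1}^{24} k² = 24×25×49/6 = 4900
∑_{k=25}^{147} k² = 1069670 - 4900 = 1064770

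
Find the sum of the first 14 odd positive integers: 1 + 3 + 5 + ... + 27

Sum of first n odd numbers = n²
= 14²
= 196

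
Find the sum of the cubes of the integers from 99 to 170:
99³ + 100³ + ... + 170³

Use ∑_{k=1}^{n} k³ = [n(n+1)/2]², then subtract the first 98 terms.
∑_{k=1}^{170} k³ = [170×171/2]² = 14535² = 211266225
∑_{k=1}^{98} k³ = [98×99/2]² = 4851² = 23532201
∑_{k=99}^{170} k³ = 211266225 - 23532201 = 187734024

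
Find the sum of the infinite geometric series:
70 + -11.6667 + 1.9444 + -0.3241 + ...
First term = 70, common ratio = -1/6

For |r| < 1, S = a / (1 - r)
S = 70 / (1 - (-1/6))
S = 70 / (7/6)
S = 60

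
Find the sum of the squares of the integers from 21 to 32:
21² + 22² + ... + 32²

Use ∑_{k=1}^{n} k² = n(n+1)(2n+1)/6, then subtract the first 20 terms.
∑_{k=1}^{32} k² = 32×33×65/6 = 11440
∑_{k=1}^{20} k² = 20×21×41/6 = 2870
∑_{k=21}^{32} k² = 11440 - 2870 = 8570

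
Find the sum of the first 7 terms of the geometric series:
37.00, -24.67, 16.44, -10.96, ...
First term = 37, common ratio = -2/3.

Sₙ = a(1 - rⁿ) / (1 - r)
S_7 = 37(1 - (-2/3)^7) / (1 - (-2/3))
S_7 = 37(1 - (-128/2187)) / (5/3)
S_7 = 17131/729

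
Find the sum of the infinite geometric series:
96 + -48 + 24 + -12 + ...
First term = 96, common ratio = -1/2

For |r| < 1, S = a / (1 - r)
S = 96 / (1 - (-1/2))
S = 96 / (3/2)
S = 64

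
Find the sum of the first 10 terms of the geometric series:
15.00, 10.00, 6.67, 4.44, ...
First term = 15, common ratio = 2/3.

Sₙ = a(1 - rⁿ) / (1 - r)
S_10 = 15(1 - (2/3)^10) / (1 - (2/3))
S_10 = 15(1 - (1024/59049)) / (1/3)
S_10 = 290125/6561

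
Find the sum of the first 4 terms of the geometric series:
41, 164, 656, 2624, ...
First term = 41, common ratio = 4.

Sₙ = a(1 - rⁿ) / (1 - r)
S_4 = 41(1 - 4^4) / (1 - 4)
S_4 = 41(1 - 256) / (-3)
S_4 = 3485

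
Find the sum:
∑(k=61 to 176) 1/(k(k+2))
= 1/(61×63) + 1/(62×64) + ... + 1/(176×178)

Partial fractions: 1/(k(k+2)) = (1/2)[1/k - 1/(k+2)]
Telescoping leaves the first two and last two terms:
= (1/2)[1/61 + 1/62 - 1/177 - 1/178]
= 633157/59577846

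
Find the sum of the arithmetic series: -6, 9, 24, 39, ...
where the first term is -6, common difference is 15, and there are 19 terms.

Sₙ = n/2 × (first + last)
Last term = a + (n-1)d = -6 + (19-1)×15 = 264
S_19 = 19/2 × (-6 + 264)
S_19 = 19/2 × 258 = 2451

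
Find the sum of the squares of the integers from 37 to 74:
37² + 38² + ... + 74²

Use ∑_{k=1}^{n} k² = n(n+1)(2n+1)/6, then subtract the first 36 terms.
∑_{k=1}^{74} k² = 74×75×149/6 = 137825
∑_{k=1}^{36} k² = 36×37×73/6 = 16206
∑_{k=37}^{74} k² = 137825 - 16206 = 121619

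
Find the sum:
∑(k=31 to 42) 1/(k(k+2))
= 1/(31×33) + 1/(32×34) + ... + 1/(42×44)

Partial fractions: 1/(k(k+2)) = (1/2)[1/k - 1/(k+2)]
Telescoping leaves the first two and last two terms:
= (1/2)[1/31 + 1/32 - 1/43 - 1/44]
= 8223/938432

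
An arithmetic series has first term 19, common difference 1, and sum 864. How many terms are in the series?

Using S = n/2 × [2a + (n-1)d]
864 = n/2 × [2(19) + (n-1)(1)]
864 = n/2 × [38 + 1n - 1]
1728 = n × [37 + 1n]
1n² + (37)n - 1728 = 0
Discriminant: Δ = (37)² - 4(1)(-1728) = 1369 + 6912 = 8281
√Δ = 91
n = [-(37) + √Δ] / (2·1) = (-37 + 91) / 2 = 54 / 2 = 27
(The negative root is discarded since n must be a positive integer.)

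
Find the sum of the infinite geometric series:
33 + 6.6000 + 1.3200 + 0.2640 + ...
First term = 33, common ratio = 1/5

For |r| < 1, S = a / (1 - r)
S = 33 / (1 - (1/5))
S = 33 / (4/5)
S = 165/4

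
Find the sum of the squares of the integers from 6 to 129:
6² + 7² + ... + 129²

Use ∑_{k=1}^{n} k² = n(n+1)(2n+1)/6, then subtract the first 5 terms.
∑_{k=1}^{129} k² = 129×130×259/6 = 723905
∑_{k=1}^{5} k² = 5×6×11/6 = 55
∑_{k=6}^{129} k² = 723905 - 55 = 723850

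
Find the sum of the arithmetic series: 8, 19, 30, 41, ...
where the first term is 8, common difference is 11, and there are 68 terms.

Sₙ = n/2 × (first + last)
Last term = a + (n-1)d = 8 + (68-1)×11 = 745
S_68 = 68/2 × (8 + 745)
S_68 = 68/2 × 753 = 25602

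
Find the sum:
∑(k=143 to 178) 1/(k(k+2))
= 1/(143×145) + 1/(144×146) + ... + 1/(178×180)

Partial fractions: 1/(k(k+2)) = (1/2)[1/k - 1/(k+2)]
Telescoping leaves the first two and last two terms:
= (1/2)[1/143 + 1/144 - 1/179 - 1/180]
= 51517/36859680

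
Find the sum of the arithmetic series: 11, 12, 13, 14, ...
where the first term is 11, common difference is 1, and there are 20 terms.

Sₙ = n/2 × (first + last)
Last term = a + (n-1)d = 11 + (20-1)×1 = 30
S_20 = 20/2 × (11 + 30)
S_20 = 20/2 × 41 = 410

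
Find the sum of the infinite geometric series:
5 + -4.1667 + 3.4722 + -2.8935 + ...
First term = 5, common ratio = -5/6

For |r| < 1, S = a / (1 - r)
S = 5 / (1 - (-5/6))
S = 5 / (11/6)
S = 30/11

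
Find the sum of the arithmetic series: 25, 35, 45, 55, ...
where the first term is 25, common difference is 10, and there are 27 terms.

Sₙ = n/2 × (first + last)
Last term = a + (n-1)d = 25 + (27-1)×10 = 285
S_27 = 27/2 × (25 + 285)
S_27 = 27/2 × 310 = 4185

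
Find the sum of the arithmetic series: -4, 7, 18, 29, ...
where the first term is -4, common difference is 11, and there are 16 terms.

Sₙ = n/2 × (first + last)
Last term = a + (n-1)d = -4 + (16-1)×11 = 161
S_16 = 16/2 × (-4 + 161)
S_16 = 16/2 × 157 = 1256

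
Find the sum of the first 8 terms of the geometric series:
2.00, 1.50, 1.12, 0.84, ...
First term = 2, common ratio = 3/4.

Sₙ = a(1 - rⁿ) / (1 - r)
S_8 = 2(1 - (3/4)^8) / (1 - (3/4))
S_8 = 2(1 - (6561/65536)) / (1/4)
S_8 = 58975/8192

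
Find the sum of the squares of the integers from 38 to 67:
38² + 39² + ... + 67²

Use ∑_{k=1}^{n} k² = n(n+1)(2n+1)/6, then subtract the first 37 terms.
∑_{k=1}^{67} k² = 67×68×135/6 = 102510
∑_{k=1}^{37} k² = 37×38×75/6 = 17575
∑_{k=38}^{67} k² = 102510 - 17575 = 84935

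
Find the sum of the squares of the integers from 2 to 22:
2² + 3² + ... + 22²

Use ∑_{k=1}^{n} k² = n(n+1)(2n+1)/6, then subtract the first 1 terms.
∑_{k=1}^{22} k² = 22×23×45/6 = 3795
∑_{k=1}^{1} k² = 1×2×3/6 = 1
∑_{k=2}^{22} k² = 3795 - 1 = 3794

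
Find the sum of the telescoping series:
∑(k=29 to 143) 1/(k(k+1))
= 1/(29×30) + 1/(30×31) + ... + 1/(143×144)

Partial fractions: 1/(k(k+1)) = 1/k - 1/(k+1)
The series telescopes:
= (1/29 - 1/30) + (1/30 - 1/31) + ... + (1/143 - 1/144)
= 1/29 - 1/144
= 115/4176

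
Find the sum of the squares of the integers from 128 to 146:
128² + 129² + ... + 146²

Use ∑_{k=1}^{n} k² = n(n+1)(2n+1)/6, then subtract the first 127 terms.
∑_{k=1}^{146} k² = 146×147×293/6 = 1048061
∑_{k=1}^{127} k² = 127×128×255/6 = 690880
∑_{k=128}^{146} k² = 1048061 - 690880 = 357181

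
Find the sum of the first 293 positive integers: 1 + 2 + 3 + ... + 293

Formula: ∑k = n(n+1)/2
= 293×294/2
= 86142/2
= 43071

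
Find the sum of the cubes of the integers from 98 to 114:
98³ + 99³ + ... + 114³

Use ∑_{k=1}^{n} k³ = [n(n+1)/2]², then subtract the first 97 terms.
∑_{k=1}^{114} k³ = [114×115/2]² = 6555² = 42968025
∑_{k=1}^{97} k³ = [97×98/2]² = 4753² = 22591009
∑_{k=98}^{114} k³ = 42968025 - 22591009 = 20377016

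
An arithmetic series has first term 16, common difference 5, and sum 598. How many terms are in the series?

Using S = n/2 × [2a + (n-1)d]
598 = n/2 × [2(16) + (n-1)(5)]
598 = n/2 × [32 + 5n - 5]
1196 = n × [27 + 5n]
5n² + (27)n - 1196 = 0
Discriminant: Δ = (27)² - 4(5)(-1196) = 729 + 23920 = 24649
√Δ = 157
n = [-(27) + √Δ] / (2·5) = (-27 + 157) / 10 = 130 / 10 = 13
(The negative root is discarded since n must be a positive integer.)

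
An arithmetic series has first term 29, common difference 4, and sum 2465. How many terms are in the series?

Using S = n/2 × [2a + (n-1)d]
2465 = n/2 × [2(29) + (n-1)(4)]
2465 = n/2 × [58 + 4n - 4]
4930 = n × [54 + 4n]
4n² + (54)n - 4930 = 0
Discriminant: Δ = (54)² - 4(4)(-4930) = 2916 + 78880 = 81796
√Δ = 286
n = [-(54) + √Δ] / (2·4) = (-54 + 286) / 8 = 232 / 8 = 29
(The negative root is discarded since n must be a positive integer.)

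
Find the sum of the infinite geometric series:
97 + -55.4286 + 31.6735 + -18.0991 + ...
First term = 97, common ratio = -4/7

For |r| < 1, S = a / (1 - r)
S = 97 / (1 - (-4/7))
S = 97 / (11/7)
S = 679/11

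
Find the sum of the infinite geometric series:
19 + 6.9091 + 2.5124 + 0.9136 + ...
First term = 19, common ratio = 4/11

For |r| < 1, S = a / (1 - r)
S = 19 / (1 - (4/11))
S = 19 / (7/11)
S = 209/7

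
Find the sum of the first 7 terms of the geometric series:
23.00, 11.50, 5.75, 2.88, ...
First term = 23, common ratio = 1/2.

Sₙ = a(1 - rⁿ) / (1 - r)
S_7 = 23(1 - (1/2)^7) / (1 - (1/2))
S_7 = 23(1 - (1/128)) / (1/2)
S_7 = 2921/64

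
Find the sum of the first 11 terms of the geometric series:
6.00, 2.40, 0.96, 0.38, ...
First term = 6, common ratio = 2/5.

Sₙ = a(1 - rⁿ) / (1 - r)
S_11 = 6(1 - (2/5)^11) / (1 - (2/5))
S_11 = 6(1 - (2048/48828125)) / (3/5)
S_11 = 97652154/9765625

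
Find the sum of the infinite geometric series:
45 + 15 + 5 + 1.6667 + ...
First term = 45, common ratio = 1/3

For |r| < 1, S = a / (1 - r)
S = 45 / (1 - (1/3))
S = 45 / (2/3)
S = 135/2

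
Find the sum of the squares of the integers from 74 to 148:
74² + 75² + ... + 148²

Use ∑_{k=1}^{n} k² = n(n+1)(2n+1)/6, then subtract the first 73 terms.
∑_{k=1}^{148} k² = 148×149×297/6 = 1091574
∑_{k=1}^{73} k² = 73×74×147/6 = 132349
∑_{k=74}^{148} k² = 1091574 - 132349 = 959225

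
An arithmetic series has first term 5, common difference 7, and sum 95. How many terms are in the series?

Using S = n/2 × [2a + (n-1)d]
95 = n/2 × [2(5) + (n-1)(7)]
95 = n/2 × [10 + 7n - 7]
190 = n × [3 + 7n]
7n² + (3)n - 190 = 0
Discriminant: Δ = (3)² - 4(7)(-190) = 9 + 5320 = 5329
√Δ = 73
n = [-(3) + √Δ] / (2·7) = (-3 + 73) / 14 = 70 / 14 = 5
(The negative root is discarded since n must be a positive integer.)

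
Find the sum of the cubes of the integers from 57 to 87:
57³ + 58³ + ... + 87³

Use ∑_{k=1}^{n} k³ = [n(n+1)/2]², then subtract the first 56 terms.
∑_{k=1}^{87} k³ = [87×88/2]² = 3828² = 14653584
∑_{k=1}^{56} k³ = [56×57/2]² = 1596² = 2547216
∑_{k=57}^{87} k³ = 14653584 - 2547216 = 12106368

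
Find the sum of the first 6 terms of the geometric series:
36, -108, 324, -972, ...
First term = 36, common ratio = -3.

Sₙ = a(1 - rⁿ) / (1 - r)
S_6 = 36(1 - (-3)^6) / (1 - (-3))
S_6 = 36(1 - 729) / (4)
S_6 = -6552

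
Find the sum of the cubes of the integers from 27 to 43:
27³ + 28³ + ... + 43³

Use ∑_{k=1}^{n} k³ = [n(n+1)/2]², then subtract the first 26 terms.
∑_{k=1}^{43} k³ = [43×44/2]² = 946² = 894916
∑_{k=1}^{26} k³ = [26×27/2]² = 351² = 123201
∑_{k=27}^{43} k³ = 894916 - 123201 = 771715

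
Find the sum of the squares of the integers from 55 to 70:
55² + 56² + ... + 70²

Use ∑_{k=1}^{n} k² = n(n+1)(2n+1)/6, then subtract the first 54 terms.
∑_{k=1}^{70} k² = 70×71×141/6 = 116795
∑_{k=1}^{54} k² = 54×55×109/6 = 53955
∑_{k=55}^{70} k² = 116795 - 53955 = 62840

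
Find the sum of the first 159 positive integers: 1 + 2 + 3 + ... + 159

Formula: ∑k = n(n+1)/2
= 159×160/2
= 25440/2
= 12720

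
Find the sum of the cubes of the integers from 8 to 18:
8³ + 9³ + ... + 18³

Use ∑_{k=1}^{n} k³ = [n(n+1)/2]², then subtract the first 7 terms.
∑_{k=1}^{18} k³ = [18×19/2]² = 171² = 29241
∑_{k=1}^{7} k³ = [7×8/2]² = 28² = 784
∑_{k=8}^{18} k³ = 29241 - 784 = 28457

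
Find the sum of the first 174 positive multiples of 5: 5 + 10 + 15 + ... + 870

Factor out 5: = 5(1 + 2 + ... + 174) = 5 × n(n+1)/2
= 5 × 174×175/2
= 5 × 15225
= 76125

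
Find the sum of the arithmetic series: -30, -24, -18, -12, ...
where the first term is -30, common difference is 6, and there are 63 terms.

Sₙ = n/2 × (first + last)
Last term = a + (n-1)d = -30 + (63-1)×6 = 342
S_63 = 63/2 × (-30 + 342)
S_63 = 63/2 × 312 = 9828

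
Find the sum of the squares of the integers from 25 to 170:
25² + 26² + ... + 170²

Use ∑_{k=1}^{n} k² = n(n+1)(2n+1)/6, then subtract the first 24 terms.
∑_{k=1}^{170} k² = 170×171×341/6 = 1652145
∑_{k=1}^{24} k² = 24×25×49/6 = 4900
∑_{k=25}^{170} k² = 1652145 - 4900 = 1647245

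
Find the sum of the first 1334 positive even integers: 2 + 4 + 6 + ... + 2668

Sum of first n even numbers = n(n+1)
= 1334×1335
= 1780890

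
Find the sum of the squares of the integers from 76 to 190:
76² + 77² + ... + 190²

Use ∑_{k=1}^{n} k² = n(n+1)(2n+1)/6, then subtract the first 75 terms.
∑_{k=1}^{190} k² = 190×191×381/6 = 2304415
∑_{k=1}^{75} k² = 75×76×151/6 = 143450
∑_{k=76}^{190} k² = 2304415 - 143450 = 2160965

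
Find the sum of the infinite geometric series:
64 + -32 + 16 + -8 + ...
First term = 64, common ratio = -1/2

For |r| < 1, S = a / (1 - r)
S = 64 / (1 - (-1/2))
S = 64 / (3/2)
S = 128/3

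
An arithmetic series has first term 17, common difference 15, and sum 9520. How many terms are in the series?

Using S = n/2 × [2a + (n-1)d]
9520 = n/2 × [2(17) + (n-1)(15)]
9520 = n/2 × [34 + 15n - 15]
19040 = n × [19 + 15n]
15n² + (19)n - 19040 = 0
Discriminant: Δ = (19)² - 4(15)(-19040) = 361 + 1142400 = 1142761
√Δ = 1069
n = [-(19) + √Δ] / (2·15) = (-19 + 1069) / 30 = 1050 / 30 = 35
(The negative root is discarded since n must be a positive integer.)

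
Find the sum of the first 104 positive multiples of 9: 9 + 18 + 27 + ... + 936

Factor out 9: = 9(1 + 2 + ... + 104) = 9 × n(n+1)/2
= 9 × 104×105/2
= 9 × 5460
= 49140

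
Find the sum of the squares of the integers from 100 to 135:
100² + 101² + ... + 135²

Use ∑_{k=1}^{n} k² = n(n+1)(2n+1)/6, then subtract the first 99 terms.
∑_{k=1}^{135} k² = 135×136×271/6 = 829260
∑_{k=1}^{99} k² = 99×100×199/6 = 328350
∑_{k=100}^{135} k² = 829260 - 328350 = 500910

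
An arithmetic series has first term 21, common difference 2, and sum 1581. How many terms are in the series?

Using S = n/2 × [2a + (n-1)d]
1581 = n/2 × [2(21) + (n-1)(2)]
1581 = n/2 × [42 + 2n - 2]
3162 = n × [40 + 2n]
2n² + (40)n - 3162 = 0
Discriminant: Δ = (40)² - 4(2)(-3162) = 1600 + 25296 = 26896
√Δ = 164
n = [-(40) + √Δ] / (2·2) = (-40 + 164) / 4 = 124 / 4 = 31
(The negative root is discarded since n must be a positive integer.)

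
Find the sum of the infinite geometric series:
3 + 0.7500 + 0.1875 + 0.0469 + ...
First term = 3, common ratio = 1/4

For |r| < 1, S = a / (1 - r)
S = 3 / (1 - (1/4))
S = 3 / (3/4)
S = 4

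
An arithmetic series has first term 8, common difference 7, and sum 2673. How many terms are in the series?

Using S = n/2 × [2a + (n-1)d]
2673 = n/2 × [2(8) + (n-1)(7)]
2673 = n/2 × [16 + 7n - 7]
5346 = n × [9 + 7n]
7n² + (9)n - 5346 = 0
Discriminant: Δ = (9)² - 4(7)(-5346) = 81 + 149688 = 149769
√Δ = 387
n = [-(9) + √Δ] / (2·7) = (-9 + 387) / 14 = 378 / 14 = 27
(The negative root is discarded since n must be a positive integer.)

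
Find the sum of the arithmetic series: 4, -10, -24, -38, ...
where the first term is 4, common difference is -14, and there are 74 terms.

Sₙ = n/2 × (first + last)
Last term = a + (n-1)d = 4 + (74-1)×(-14) = -1018
S_74 = 74/2 × (4 + (-1018))
S_74 = 74/2 × (-1014) = -37518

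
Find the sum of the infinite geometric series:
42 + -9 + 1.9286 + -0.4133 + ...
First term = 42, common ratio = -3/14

For |r| < 1, S = a / (1 - r)
S = 42 / (1 - (-3/14))
S = 42 / (17/14)
S = 588/17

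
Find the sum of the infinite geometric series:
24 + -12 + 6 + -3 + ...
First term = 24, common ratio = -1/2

For |r| < 1, S = a / (1 - r)
S = 24 / (1 - (-1/2))
S = 24 / (3/2)
S = 16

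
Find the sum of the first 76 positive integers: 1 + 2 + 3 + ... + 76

Formula: ∑k = n(n+1)/2
= 76×77/2
= 5852/2
= 2926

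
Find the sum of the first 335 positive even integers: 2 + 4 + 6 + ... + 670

Sum of first n even numbers = n(n+1)
= 335×336
= 112560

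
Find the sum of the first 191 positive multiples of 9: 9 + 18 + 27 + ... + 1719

Factor out 9: = 9(1 + 2 + ... + 191) = 9 × n(n+1)/2
= 9 × 191×192/2
= 9 × 18336
= 165024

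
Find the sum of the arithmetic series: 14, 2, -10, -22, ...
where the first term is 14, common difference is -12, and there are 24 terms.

Sₙ = n/2 × (first + last)
Last term = a + (n-1)d = 14 + (24-1)×(-12) = -262
S_24 = 24/2 × (14 + (-262))
S_24 = 24/2 × (-248) = -2976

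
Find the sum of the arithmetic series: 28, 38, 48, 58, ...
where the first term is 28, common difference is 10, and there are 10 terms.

Sₙ = n/2 × (first + last)
Last term = a + (n-1)d = 28 + (10-1)×10 = 118
S_10 = 10/2 × (28 + 118)
S_10 = 10/2 × 146 = 730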